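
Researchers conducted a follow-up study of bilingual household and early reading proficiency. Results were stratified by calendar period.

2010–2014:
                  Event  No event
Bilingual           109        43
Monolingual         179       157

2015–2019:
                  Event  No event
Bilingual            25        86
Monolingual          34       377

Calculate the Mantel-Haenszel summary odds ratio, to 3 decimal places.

OR_MH = Σ(aᵢdᵢ/nᵢ) / Σ(bᵢcᵢ/nᵢ), where nᵢ is the stratum total.
Stratum 1 (2010–2014): n = 488; a·d/n = 109·157/488 = 35.0676; b·c/n = 43·179/488 = 15.7725
Stratum 2 (2015–2019): n = 522; a·d/n = 25·377/522 = 18.0556; b·c/n = 86·34/522 = 5.6015
OR_MH = (35.0676 + 18.0556) / (15.7725 + 5.6015) = 53.1232 / 21.3741 = 2.48540

2.485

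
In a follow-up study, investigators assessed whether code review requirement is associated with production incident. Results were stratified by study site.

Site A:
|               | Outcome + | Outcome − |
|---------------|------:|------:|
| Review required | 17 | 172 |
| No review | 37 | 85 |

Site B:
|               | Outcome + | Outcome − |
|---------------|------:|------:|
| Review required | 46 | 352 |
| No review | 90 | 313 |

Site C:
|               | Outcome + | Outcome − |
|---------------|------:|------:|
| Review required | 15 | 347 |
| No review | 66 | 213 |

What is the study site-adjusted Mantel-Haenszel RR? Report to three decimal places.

0.348

RR_MH = Σ(aᵢ·n₀ᵢ/nᵢ) / Σ(cᵢ·n₁ᵢ/nᵢ), with n₁ᵢ = aᵢ+bᵢ (exposed), n₀ᵢ = cᵢ+dᵢ (unexposed), nᵢ = n₁ᵢ+n₀ᵢ.
Stratum 1 (Site A): n₁ = 189, n₀ = 122, n = 311; a·n₀/n = 17·122/311 = 6.6688; c·n₁/n = 37·189/311 = 22.4855
Stratum 2 (Site B): n₁ = 398, n₀ = 403, n = 801; a·n₀/n = 46·403/801 = 23.1436; c·n₁/n = 90·398/801 = 44.7191
Stratum 3 (Site C): n₁ = 362, n₀ = 279, n = 641; a·n₀/n = 15·279/641 = 6.5289; c·n₁/n = 66·362/641 = 37.2730
RR_MH = (6.6688 + 23.1436 + 6.5289) / (22.4855 + 44.7191 + 37.2730) = 36.3412 / 104.4776 = 0.34784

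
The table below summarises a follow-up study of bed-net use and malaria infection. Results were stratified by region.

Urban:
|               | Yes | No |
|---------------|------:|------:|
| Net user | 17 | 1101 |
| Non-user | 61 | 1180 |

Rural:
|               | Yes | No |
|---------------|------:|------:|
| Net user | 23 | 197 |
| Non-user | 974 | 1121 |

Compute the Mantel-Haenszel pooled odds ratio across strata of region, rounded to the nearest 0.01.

OR_MH = Σ(aᵢdᵢ/nᵢ) / Σ(bᵢcᵢ/nᵢ), where nᵢ is the stratum total.
Stratum 1 (Urban): n = 2359; a·d/n = 17·1180/2359 = 8.5036; b·c/n = 1101·61/2359 = 28.4701
Stratum 2 (Rural): n = 2315; a·d/n = 23·1121/2315 = 11.1374; b·c/n = 197·974/2315 = 82.8847
OR_MH = (8.5036 + 11.1374) / (28.4701 + 82.8847) = 19.6410 / 111.3548 = 0.17638

0.18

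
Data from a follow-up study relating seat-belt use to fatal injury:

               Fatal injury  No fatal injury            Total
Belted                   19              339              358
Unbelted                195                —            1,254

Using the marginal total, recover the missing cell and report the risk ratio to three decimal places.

The missing cell is in the unexposed row: 1254 − 195 = 1059.
So a = 19, b = 339, c = 195, d = 1059.
RR = [a/(a+b)] / [c/(c+d)] = (19/358) / (195/1254) = 0.05307/0.15550 = 0.34130

0.341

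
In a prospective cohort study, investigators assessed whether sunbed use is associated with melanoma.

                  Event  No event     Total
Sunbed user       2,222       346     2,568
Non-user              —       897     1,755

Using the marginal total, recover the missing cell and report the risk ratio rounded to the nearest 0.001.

1.770

The missing cell is in the unexposed row: 1755 − 897 = 858.
So a = 2222, b = 346, c = 858, d = 897.
RR = [a/(a+b)] / [c/(c+d)] = (2222/2568) / (858/1755) = 0.86526/0.48889 = 1.76986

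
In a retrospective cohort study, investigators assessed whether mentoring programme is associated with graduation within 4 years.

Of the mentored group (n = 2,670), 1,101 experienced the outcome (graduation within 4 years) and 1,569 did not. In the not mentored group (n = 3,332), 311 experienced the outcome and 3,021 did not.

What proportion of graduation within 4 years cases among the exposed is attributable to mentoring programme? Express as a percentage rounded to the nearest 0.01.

From the description: a = 1101, b = 1569, c = 311, d = 3021.
Risk in exposed = 1101/2670 = 0.41236; risk in unexposed = 311/3332 = 0.09334.
RR = 0.41236/0.09334 = 4.41795
AR% = (RR − 1)/RR × 100 = (4.41795 − 1)/4.41795 × 100 = 77.3651%

77.37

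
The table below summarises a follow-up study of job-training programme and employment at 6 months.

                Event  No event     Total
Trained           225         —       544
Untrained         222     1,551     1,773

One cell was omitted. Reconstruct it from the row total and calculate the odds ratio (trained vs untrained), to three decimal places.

The missing cell is in the exposed row: 544 − 225 = 319.
So a = 225, b = 319, c = 222, d = 1551.
OR = (a·d)/(b·c) = (225 × 1551) / (319 × 222) = 348975 / 70818 = 4.92777

4.928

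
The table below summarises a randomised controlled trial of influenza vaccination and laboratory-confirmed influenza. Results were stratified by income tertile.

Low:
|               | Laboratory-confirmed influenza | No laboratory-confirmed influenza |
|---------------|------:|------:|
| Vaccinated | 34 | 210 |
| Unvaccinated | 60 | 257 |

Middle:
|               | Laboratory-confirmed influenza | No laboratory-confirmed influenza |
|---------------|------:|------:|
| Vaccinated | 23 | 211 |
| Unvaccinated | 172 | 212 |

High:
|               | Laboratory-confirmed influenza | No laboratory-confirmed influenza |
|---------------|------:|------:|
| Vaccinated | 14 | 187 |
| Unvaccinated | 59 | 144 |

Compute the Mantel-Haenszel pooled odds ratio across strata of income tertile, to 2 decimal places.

OR_MH = Σ(aᵢdᵢ/nᵢ) / Σ(bᵢcᵢ/nᵢ), where nᵢ is the stratum total.
Stratum 1 (Low): n = 561; a·d/n = 34·257/561 = 15.5758; b·c/n = 210·60/561 = 22.4599
Stratum 2 (Middle): n = 618; a·d/n = 23·212/618 = 7.8900; b·c/n = 211·172/618 = 58.7249
Stratum 3 (High): n = 404; a·d/n = 14·144/404 = 4.9901; b·c/n = 187·59/404 = 27.3094
OR_MH = (15.5758 + 7.8900 + 4.9901) / (22.4599 + 58.7249 + 27.3094) = 28.4558 / 108.4942 = 0.26228

0.26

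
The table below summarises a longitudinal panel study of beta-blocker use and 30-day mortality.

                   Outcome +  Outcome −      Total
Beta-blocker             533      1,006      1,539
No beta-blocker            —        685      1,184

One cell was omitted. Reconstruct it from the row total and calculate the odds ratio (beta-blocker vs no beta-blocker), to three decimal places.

0.727

The missing cell is in the unexposed row: 1184 − 685 = 499.
So a = 533, b = 1006, c = 499, d = 685.
OR = (a·d)/(b·c) = (533 × 685) / (1006 × 499) = 365105 / 501994 = 0.72731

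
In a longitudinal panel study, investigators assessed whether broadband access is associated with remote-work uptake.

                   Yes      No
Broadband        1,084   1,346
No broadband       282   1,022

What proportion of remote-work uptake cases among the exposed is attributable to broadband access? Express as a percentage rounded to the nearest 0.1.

51.5

Cells: a = 1084, b = 1346, c = 282, d = 1022.
Risk in exposed = 1084/2430 = 0.44609; risk in unexposed = 282/1304 = 0.21626.
RR = 0.44609/0.21626 = 2.06277
AR% = (RR − 1)/RR × 100 = (2.06277 − 1)/2.06277 × 100 = 51.5216%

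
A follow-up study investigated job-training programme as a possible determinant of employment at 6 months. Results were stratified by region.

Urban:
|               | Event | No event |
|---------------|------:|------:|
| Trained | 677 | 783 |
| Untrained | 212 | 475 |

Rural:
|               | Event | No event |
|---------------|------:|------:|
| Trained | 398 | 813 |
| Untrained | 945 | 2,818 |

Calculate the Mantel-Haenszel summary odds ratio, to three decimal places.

OR_MH = Σ(aᵢdᵢ/nᵢ) / Σ(bᵢcᵢ/nᵢ), where nᵢ is the stratum total.
Stratum 1 (Urban): n = 2147; a·d/n = 677·475/2147 = 149.7788; b·c/n = 783·212/2147 = 77.3153
Stratum 2 (Rural): n = 4974; a·d/n = 398·2818/4974 = 225.4853; b·c/n = 813·945/4974 = 154.4602
OR_MH = (149.7788 + 225.4853) / (77.3153 + 154.4602) = 375.2641 / 231.7755 = 1.61908

1.619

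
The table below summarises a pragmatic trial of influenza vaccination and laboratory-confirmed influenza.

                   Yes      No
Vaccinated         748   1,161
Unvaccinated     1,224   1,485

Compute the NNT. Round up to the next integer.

17

Risk in treated group = 748/1909 = 0.39183; risk in control = 1224/2709 = 0.45183.
Absolute risk reduction = 0.45183 − 0.39183 = 0.06000
NNT = 1 / ARR = 1 / 0.06000 = 16.667 → round up → 17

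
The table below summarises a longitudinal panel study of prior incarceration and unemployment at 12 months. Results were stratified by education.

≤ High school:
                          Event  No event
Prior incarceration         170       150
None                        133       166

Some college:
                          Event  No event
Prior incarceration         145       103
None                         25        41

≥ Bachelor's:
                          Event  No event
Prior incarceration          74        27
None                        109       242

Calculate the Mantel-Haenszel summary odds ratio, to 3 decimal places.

2.219

OR_MH = Σ(aᵢdᵢ/nᵢ) / Σ(bᵢcᵢ/nᵢ), where nᵢ is the stratum total.
Stratum 1 (≤ High school): n = 619; a·d/n = 170·166/619 = 45.5897; b·c/n = 150·133/619 = 32.2294
Stratum 2 (Some college): n = 314; a·d/n = 145·41/314 = 18.9331; b·c/n = 103·25/314 = 8.2006
Stratum 3 (≥ Bachelor's): n = 452; a·d/n = 74·242/452 = 39.6195; b·c/n = 27·109/452 = 6.5111
OR_MH = (45.5897 + 18.9331 + 39.6195) / (32.2294 + 8.2006 + 6.5111) = 104.1423 / 46.9411 = 2.21857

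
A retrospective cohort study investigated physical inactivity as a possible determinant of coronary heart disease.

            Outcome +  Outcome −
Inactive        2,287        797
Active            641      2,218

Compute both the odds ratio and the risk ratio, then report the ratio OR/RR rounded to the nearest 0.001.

3.002

Cells: a = 2287, b = 797, c = 641, d = 2218.
OR = (2287·2218)/(797·641) = 5072566/510877 = 9.92913
Risk in exposed = 2287/3084 = 0.74157; risk in unexposed = 641/2859 = 0.22420; RR = 3.30756
OR/RR = 9.92913 / 3.30756 = 3.00195
The outcome is not rare, so the OR lies further from 1 than the RR.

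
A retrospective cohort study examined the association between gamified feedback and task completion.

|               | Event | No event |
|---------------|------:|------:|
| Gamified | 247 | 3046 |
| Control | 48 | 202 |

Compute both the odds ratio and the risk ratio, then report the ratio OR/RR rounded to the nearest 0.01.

Cells: a = 247, b = 3046, c = 48, d = 202.
OR = (247·202)/(3046·48) = 49894/146208 = 0.34125
Risk in exposed = 247/3293 = 0.07501; risk in unexposed = 48/250 = 0.19200; RR = 0.39066
OR/RR = 0.34125 / 0.39066 = 0.87352
The outcome is not rare, so the OR lies further from 1 than the RR.

0.87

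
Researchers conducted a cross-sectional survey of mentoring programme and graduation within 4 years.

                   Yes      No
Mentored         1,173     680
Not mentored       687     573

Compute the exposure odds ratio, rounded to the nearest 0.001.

Cells: a = 1173, b = 680, c = 687, d = 573.
OR = (a·d)/(b·c) = (1173 × 573) / (680 × 687) = 672129 / 467160 = 1.43876
The odds of graduation within 4 years are about 1.44 times as high in the mentored group.

1.439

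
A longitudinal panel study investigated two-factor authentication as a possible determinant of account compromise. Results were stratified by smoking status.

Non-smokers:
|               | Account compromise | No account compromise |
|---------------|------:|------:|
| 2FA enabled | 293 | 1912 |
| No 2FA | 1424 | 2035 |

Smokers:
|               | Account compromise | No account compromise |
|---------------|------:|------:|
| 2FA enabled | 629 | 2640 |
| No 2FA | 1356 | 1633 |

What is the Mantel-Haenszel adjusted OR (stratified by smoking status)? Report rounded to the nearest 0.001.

OR_MH = Σ(aᵢdᵢ/nᵢ) / Σ(bᵢcᵢ/nᵢ), where nᵢ is the stratum total.
Stratum 1 (Non-smokers): n = 5664; a·d/n = 293·2035/5664 = 105.2710; b·c/n = 1912·1424/5664 = 480.7006
Stratum 2 (Smokers): n = 6258; a·d/n = 629·1633/6258 = 164.1350; b·c/n = 2640·1356/6258 = 572.0422
OR_MH = (105.2710 + 164.1350) / (480.7006 + 572.0422) = 269.4060 / 1052.7428 = 0.25591

0.256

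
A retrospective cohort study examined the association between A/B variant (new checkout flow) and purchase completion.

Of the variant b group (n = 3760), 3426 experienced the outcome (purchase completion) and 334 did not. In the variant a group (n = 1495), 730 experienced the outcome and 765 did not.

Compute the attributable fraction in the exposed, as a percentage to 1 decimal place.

From the description: a = 3426, b = 334, c = 730, d = 765.
Risk in exposed = 3426/3760 = 0.91117; risk in unexposed = 730/1495 = 0.48829.
RR = 0.91117/0.48829 = 1.86603
AR% = (RR − 1)/RR × 100 = (1.86603 − 1)/1.86603 × 100 = 46.4102%

46.4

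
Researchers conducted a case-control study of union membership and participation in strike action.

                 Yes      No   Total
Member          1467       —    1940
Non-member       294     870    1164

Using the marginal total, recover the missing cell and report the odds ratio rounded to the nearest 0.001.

The missing cell is in the exposed row: 1940 − 1467 = 473.
So a = 1467, b = 473, c = 294, d = 870.
OR = (a·d)/(b·c) = (1467 × 870) / (473 × 294) = 1276290 / 139062 = 9.17785

9.178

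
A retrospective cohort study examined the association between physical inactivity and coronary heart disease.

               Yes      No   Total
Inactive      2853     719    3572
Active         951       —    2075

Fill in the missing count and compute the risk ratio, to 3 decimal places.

1.743

The missing cell is in the unexposed row: 2075 − 951 = 1124.
So a = 2853, b = 719, c = 951, d = 1124.
RR = [a/(a+b)] / [c/(c+d)] = (2853/3572) / (951/2075) = 0.79871/0.45831 = 1.74272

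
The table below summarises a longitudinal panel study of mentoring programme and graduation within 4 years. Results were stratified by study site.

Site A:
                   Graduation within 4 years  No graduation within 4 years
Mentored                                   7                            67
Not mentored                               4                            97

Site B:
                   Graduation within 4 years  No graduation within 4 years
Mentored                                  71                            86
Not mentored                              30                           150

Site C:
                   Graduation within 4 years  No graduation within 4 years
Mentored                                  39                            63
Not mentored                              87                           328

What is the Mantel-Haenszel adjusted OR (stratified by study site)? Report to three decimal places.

OR_MH = Σ(aᵢdᵢ/nᵢ) / Σ(bᵢcᵢ/nᵢ), where nᵢ is the stratum total.
Stratum 1 (Site A): n = 175; a·d/n = 7·97/175 = 3.8800; b·c/n = 67·4/175 = 1.5314
Stratum 2 (Site B): n = 337; a·d/n = 71·150/337 = 31.6024; b·c/n = 86·30/337 = 7.6558
Stratum 3 (Site C): n = 517; a·d/n = 39·328/517 = 24.7427; b·c/n = 63·87/517 = 10.6015
OR_MH = (3.8800 + 31.6024 + 24.7427) / (1.5314 + 7.6558 + 10.6015) = 60.2251 / 19.7888 = 3.04340

3.043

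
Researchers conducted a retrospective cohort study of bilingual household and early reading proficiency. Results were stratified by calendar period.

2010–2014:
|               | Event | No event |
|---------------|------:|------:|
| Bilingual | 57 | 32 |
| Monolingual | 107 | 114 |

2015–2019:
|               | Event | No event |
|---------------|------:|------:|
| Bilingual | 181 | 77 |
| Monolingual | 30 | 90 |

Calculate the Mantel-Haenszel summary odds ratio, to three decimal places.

3.734

OR_MH = Σ(aᵢdᵢ/nᵢ) / Σ(bᵢcᵢ/nᵢ), where nᵢ is the stratum total.
Stratum 1 (2010–2014): n = 310; a·d/n = 57·114/310 = 20.9613; b·c/n = 32·107/310 = 11.0452
Stratum 2 (2015–2019): n = 378; a·d/n = 181·90/378 = 43.0952; b·c/n = 77·30/378 = 6.1111
OR_MH = (20.9613 + 43.0952) / (11.0452 + 6.1111) = 64.0565 / 17.1563 = 3.73371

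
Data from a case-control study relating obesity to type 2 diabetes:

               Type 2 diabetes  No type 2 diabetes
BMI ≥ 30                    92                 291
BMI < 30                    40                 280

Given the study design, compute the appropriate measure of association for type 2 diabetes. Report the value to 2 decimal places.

2.21

Cells: a = 92, b = 291, c = 40, d = 280.
This is a case-control study: participants were sampled on outcome status, so risks in the source population cannot be estimated directly — relative risk is not valid here. The odds ratio is the appropriate measure.
OR = (a·d)/(b·c) = (92 × 280) / (291 × 40) = 25760 / 11640 = 2.21306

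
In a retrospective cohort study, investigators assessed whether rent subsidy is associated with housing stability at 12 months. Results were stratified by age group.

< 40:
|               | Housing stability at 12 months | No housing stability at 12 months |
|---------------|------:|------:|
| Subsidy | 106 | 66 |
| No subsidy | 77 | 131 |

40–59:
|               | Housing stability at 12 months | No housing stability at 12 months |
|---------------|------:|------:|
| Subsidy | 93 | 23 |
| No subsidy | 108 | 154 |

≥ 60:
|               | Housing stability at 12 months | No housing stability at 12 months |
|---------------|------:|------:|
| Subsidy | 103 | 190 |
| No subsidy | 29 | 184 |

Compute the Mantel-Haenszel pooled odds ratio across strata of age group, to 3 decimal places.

OR_MH = Σ(aᵢdᵢ/nᵢ) / Σ(bᵢcᵢ/nᵢ), where nᵢ is the stratum total.
Stratum 1 (< 40): n = 380; a·d/n = 106·131/380 = 36.5421; b·c/n = 66·77/380 = 13.3737
Stratum 2 (40–59): n = 378; a·d/n = 93·154/378 = 37.8889; b·c/n = 23·108/378 = 6.5714
Stratum 3 (≥ 60): n = 506; a·d/n = 103·184/506 = 37.4545; b·c/n = 190·29/506 = 10.8893
OR_MH = (36.5421 + 37.8889 + 37.4545) / (13.3737 + 6.5714 + 10.8893) = 111.8855 / 30.8344 = 3.62859

3.629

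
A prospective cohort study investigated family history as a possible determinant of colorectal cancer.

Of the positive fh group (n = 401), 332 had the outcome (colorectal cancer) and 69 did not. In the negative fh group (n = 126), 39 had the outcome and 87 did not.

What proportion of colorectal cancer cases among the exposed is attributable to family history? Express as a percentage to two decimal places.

62.61

From the description: a = 332, b = 69, c = 39, d = 87.
Risk in exposed = 332/401 = 0.82793; risk in unexposed = 39/126 = 0.30952.
RR = 0.82793/0.30952 = 2.67485
AR% = (RR − 1)/RR × 100 = (2.67485 − 1)/2.67485 × 100 = 62.6147%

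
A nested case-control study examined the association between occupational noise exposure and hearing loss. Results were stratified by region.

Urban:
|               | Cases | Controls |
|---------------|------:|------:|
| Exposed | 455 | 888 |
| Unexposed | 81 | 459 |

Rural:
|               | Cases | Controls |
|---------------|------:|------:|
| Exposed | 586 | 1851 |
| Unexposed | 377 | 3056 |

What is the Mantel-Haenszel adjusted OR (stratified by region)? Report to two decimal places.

2.65

OR_MH = Σ(aᵢdᵢ/nᵢ) / Σ(bᵢcᵢ/nᵢ), where nᵢ is the stratum total.
Stratum 1 (Urban): n = 1883; a·d/n = 455·459/1883 = 110.9108; b·c/n = 888·81/1883 = 38.1986
Stratum 2 (Rural): n = 5870; a·d/n = 586·3056/5870 = 305.0794; b·c/n = 1851·377/5870 = 118.8802
OR_MH = (110.9108 + 305.0794) / (38.1986 + 118.8802) = 415.9902 / 157.0789 = 2.64829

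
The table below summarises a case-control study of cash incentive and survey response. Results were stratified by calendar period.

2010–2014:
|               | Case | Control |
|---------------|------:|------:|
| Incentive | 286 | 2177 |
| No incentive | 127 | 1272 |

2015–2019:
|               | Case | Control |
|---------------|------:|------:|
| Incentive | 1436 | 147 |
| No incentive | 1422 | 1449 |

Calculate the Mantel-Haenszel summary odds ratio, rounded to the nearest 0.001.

OR_MH = Σ(aᵢdᵢ/nᵢ) / Σ(bᵢcᵢ/nᵢ), where nᵢ is the stratum total.
Stratum 1 (2010–2014): n = 3862; a·d/n = 286·1272/3862 = 94.1978; b·c/n = 2177·127/3862 = 71.5896
Stratum 2 (2015–2019): n = 4454; a·d/n = 1436·1449/4454 = 467.1675; b·c/n = 147·1422/4454 = 46.9317
OR_MH = (94.1978 + 467.1675) / (71.5896 + 46.9317) = 561.3653 / 118.5213 = 4.73641

4.736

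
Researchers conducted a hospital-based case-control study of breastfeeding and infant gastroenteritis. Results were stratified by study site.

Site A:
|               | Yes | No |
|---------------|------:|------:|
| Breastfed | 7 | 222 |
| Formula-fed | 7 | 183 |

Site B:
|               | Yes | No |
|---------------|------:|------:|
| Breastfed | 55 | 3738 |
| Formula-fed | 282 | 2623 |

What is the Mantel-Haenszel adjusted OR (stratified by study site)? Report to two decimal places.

OR_MH = Σ(aᵢdᵢ/nᵢ) / Σ(bᵢcᵢ/nᵢ), where nᵢ is the stratum total.
Stratum 1 (Site A): n = 419; a·d/n = 7·183/419 = 3.0573; b·c/n = 222·7/419 = 3.7088
Stratum 2 (Site B): n = 6698; a·d/n = 55·2623/6698 = 21.5385; b·c/n = 3738·282/6698 = 157.3777
OR_MH = (3.0573 + 21.5385) / (3.7088 + 157.3777) = 24.5958 / 161.0866 = 0.15269

0.15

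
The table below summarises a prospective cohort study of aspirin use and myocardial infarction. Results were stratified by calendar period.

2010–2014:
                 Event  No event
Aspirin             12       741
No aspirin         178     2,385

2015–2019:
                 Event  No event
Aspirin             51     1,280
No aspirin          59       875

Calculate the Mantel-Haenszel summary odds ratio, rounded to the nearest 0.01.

OR_MH = Σ(aᵢdᵢ/nᵢ) / Σ(bᵢcᵢ/nᵢ), where nᵢ is the stratum total.
Stratum 1 (2010–2014): n = 3316; a·d/n = 12·2385/3316 = 8.6309; b·c/n = 741·178/3316 = 39.7762
Stratum 2 (2015–2019): n = 2265; a·d/n = 51·875/2265 = 19.7020; b·c/n = 1280·59/2265 = 33.3422
OR_MH = (8.6309 + 19.7020) / (39.7762 + 33.3422) = 28.3329 / 73.1184 = 0.38749

0.39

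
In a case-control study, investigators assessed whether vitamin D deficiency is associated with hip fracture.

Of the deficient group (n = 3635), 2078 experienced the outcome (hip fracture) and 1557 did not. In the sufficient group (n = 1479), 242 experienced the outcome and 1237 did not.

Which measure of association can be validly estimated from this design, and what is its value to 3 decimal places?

6.822

From the description: a = 2078, b = 1557, c = 242, d = 1237.
This is a case-control study: participants were sampled on outcome status, so risks in the source population cannot be estimated directly — relative risk is not valid here. The odds ratio is the appropriate measure.
OR = (a·d)/(b·c) = (2078 × 1237) / (1557 × 242) = 2570486 / 376794 = 6.82199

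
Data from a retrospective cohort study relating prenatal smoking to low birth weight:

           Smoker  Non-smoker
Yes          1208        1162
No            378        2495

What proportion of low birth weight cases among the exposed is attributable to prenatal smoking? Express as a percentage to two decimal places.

Reading the table with exposure as columns: a = 1208 (Smoker, case), b = 378 (Smoker, non-case), c = 1162 (Non-smoker, case), d = 2495.
Risk in exposed = 1208/1586 = 0.76166; risk in unexposed = 1162/3657 = 0.31775.
RR = 0.76166/0.31775 = 2.39708
AR% = (RR − 1)/RR × 100 = (2.39708 − 1)/2.39708 × 100 = 58.2826%

58.28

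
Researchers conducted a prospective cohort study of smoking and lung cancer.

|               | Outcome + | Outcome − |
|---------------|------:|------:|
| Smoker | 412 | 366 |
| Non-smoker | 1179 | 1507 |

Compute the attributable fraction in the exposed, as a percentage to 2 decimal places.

Cells: a = 412, b = 366, c = 1179, d = 1507.
Risk in exposed = 412/778 = 0.52956; risk in unexposed = 1179/2686 = 0.43894.
RR = 0.52956/0.43894 = 1.20645
AR% = (RR − 1)/RR × 100 = (1.20645 − 1)/1.20645 × 100 = 17.1123%

17.11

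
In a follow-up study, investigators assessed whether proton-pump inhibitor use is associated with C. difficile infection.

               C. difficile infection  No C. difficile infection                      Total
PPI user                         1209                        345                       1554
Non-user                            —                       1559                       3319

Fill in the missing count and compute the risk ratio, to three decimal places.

The missing cell is in the unexposed row: 3319 − 1559 = 1760.
So a = 1209, b = 345, c = 1760, d = 1559.
RR = [a/(a+b)] / [c/(c+d)] = (1209/1554) / (1760/3319) = 0.77799/0.53028 = 1.46713

1.467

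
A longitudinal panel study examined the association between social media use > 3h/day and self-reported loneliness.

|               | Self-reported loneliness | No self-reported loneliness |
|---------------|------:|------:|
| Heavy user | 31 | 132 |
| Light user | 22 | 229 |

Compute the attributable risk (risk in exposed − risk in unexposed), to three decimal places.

Cells: a = 31, b = 132, c = 22, d = 229.
Risk in exposed = 31/163 = 0.190184; risk in unexposed = 22/251 = 0.087649.
Risk difference = 0.190184 − 0.087649 = 0.102535

0.103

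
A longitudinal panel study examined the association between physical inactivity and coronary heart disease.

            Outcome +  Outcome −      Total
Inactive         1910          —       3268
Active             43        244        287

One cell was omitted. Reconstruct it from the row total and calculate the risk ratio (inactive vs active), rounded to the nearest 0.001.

3.901

The missing cell is in the exposed row: 3268 − 1910 = 1358.
So a = 1910, b = 1358, c = 43, d = 244.
RR = [a/(a+b)] / [c/(c+d)] = (1910/3268) / (43/287) = 0.58446/0.14983 = 3.90090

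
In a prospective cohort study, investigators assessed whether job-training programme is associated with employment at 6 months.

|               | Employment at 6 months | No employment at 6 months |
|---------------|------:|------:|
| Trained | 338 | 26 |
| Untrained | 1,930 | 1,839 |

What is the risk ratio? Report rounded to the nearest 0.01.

Cells: a = 338, b = 26, c = 1930, d = 1839.
Risk in exposed = 338/364 = 0.92857; risk in unexposed = 1930/3769 = 0.51207.
RR = 0.92857 / 0.51207 = 1.81336
The risk among the exposed is 1.81 times that among the unexposed.

1.81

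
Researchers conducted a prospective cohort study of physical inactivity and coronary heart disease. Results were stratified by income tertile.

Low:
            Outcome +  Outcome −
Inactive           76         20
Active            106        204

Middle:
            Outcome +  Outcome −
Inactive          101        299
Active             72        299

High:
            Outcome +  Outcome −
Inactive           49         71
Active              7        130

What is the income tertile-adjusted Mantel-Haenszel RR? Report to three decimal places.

2.021

RR_MH = Σ(aᵢ·n₀ᵢ/nᵢ) / Σ(cᵢ·n₁ᵢ/nᵢ), with n₁ᵢ = aᵢ+bᵢ (exposed), n₀ᵢ = cᵢ+dᵢ (unexposed), nᵢ = n₁ᵢ+n₀ᵢ.
Stratum 1 (Low): n₁ = 96, n₀ = 310, n = 406; a·n₀/n = 76·310/406 = 58.0296; c·n₁/n = 106·96/406 = 25.0640
Stratum 2 (Middle): n₁ = 400, n₀ = 371, n = 771; a·n₀/n = 101·371/771 = 48.6005; c·n₁/n = 72·400/771 = 37.3541
Stratum 3 (High): n₁ = 120, n₀ = 137, n = 257; a·n₀/n = 49·137/257 = 26.1206; c·n₁/n = 7·120/257 = 3.2685
RR_MH = (58.0296 + 48.6005 + 26.1206) / (25.0640 + 37.3541 + 3.2685) = 132.7507 / 65.6866 = 2.02097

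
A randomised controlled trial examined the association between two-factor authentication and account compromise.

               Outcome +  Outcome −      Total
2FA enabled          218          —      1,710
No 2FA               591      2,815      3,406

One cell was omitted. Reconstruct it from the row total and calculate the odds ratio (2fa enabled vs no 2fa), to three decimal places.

The missing cell is in the exposed row: 1710 − 218 = 1492.
So a = 218, b = 1492, c = 591, d = 2815.
OR = (a·d)/(b·c) = (218 × 2815) / (1492 × 591) = 613670 / 881772 = 0.69595

0.696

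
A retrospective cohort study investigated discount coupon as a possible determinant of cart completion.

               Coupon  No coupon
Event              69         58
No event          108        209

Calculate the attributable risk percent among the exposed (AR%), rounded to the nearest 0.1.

Reading the table with exposure as columns: a = 69 (Coupon, case), b = 108 (Coupon, non-case), c = 58 (No coupon, case), d = 209.
Risk in exposed = 69/177 = 0.38983; risk in unexposed = 58/267 = 0.21723.
RR = 0.38983/0.21723 = 1.79456
AR% = (RR − 1)/RR × 100 = (1.79456 − 1)/1.79456 × 100 = 44.2762%

44.3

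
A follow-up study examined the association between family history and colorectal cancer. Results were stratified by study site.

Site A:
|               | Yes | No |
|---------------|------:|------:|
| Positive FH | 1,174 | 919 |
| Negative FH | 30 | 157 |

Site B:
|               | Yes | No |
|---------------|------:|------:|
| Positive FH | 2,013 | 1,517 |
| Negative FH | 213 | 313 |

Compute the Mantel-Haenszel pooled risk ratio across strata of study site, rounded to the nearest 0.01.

RR_MH = Σ(aᵢ·n₀ᵢ/nᵢ) / Σ(cᵢ·n₁ᵢ/nᵢ), with n₁ᵢ = aᵢ+bᵢ (exposed), n₀ᵢ = cᵢ+dᵢ (unexposed), nᵢ = n₁ᵢ+n₀ᵢ.
Stratum 1 (Site A): n₁ = 2093, n₀ = 187, n = 2280; a·n₀/n = 1174·187/2280 = 96.2886; c·n₁/n = 30·2093/2280 = 27.5395
Stratum 2 (Site B): n₁ = 3530, n₀ = 526, n = 4056; a·n₀/n = 2013·526/4056 = 261.0547; c·n₁/n = 213·3530/4056 = 185.3772
RR_MH = (96.2886 + 261.0547) / (27.5395 + 185.3772) = 357.3433 / 212.9167 = 1.67832

1.68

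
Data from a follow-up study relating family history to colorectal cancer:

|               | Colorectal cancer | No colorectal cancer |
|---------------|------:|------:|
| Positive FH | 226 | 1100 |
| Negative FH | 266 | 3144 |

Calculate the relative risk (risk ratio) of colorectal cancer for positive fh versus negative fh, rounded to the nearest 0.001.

2.185

Cells: a = 226, b = 1100, c = 266, d = 3144.
Risk in exposed = 226/1326 = 0.17044; risk in unexposed = 266/3410 = 0.07801.
RR = 0.17044 / 0.07801 = 2.18493
The risk among the exposed is 2.18 times that among the unexposed.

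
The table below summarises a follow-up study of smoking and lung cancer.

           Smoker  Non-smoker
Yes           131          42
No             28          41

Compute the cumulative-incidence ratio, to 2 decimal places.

1.63

Reading the table with exposure as columns: a = 131 (Smoker, case), b = 28 (Smoker, non-case), c = 42 (Non-smoker, case), d = 41.
Risk in exposed = 131/159 = 0.82390; risk in unexposed = 42/83 = 0.50602.
RR = 0.82390 / 0.50602 = 1.62818
The risk among the exposed is 1.63 times that among the unexposed.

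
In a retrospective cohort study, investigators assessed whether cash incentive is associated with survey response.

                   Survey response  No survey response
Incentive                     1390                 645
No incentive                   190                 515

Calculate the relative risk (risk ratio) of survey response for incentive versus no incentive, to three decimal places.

Cells: a = 1390, b = 645, c = 190, d = 515.
Risk in exposed = 1390/2035 = 0.68305; risk in unexposed = 190/705 = 0.26950.
RR = 0.68305 / 0.26950 = 2.53446
The risk among the exposed is 2.53 times that among the unexposed.

2.534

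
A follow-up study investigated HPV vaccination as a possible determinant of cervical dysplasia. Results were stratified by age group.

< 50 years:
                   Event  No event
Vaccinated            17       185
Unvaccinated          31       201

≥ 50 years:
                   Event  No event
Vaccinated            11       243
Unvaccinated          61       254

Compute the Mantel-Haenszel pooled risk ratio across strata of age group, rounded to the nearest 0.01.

RR_MH = Σ(aᵢ·n₀ᵢ/nᵢ) / Σ(cᵢ·n₁ᵢ/nᵢ), with n₁ᵢ = aᵢ+bᵢ (exposed), n₀ᵢ = cᵢ+dᵢ (unexposed), nᵢ = n₁ᵢ+n₀ᵢ.
Stratum 1 (< 50 years): n₁ = 202, n₀ = 232, n = 434; a·n₀/n = 17·232/434 = 9.0876; c·n₁/n = 31·202/434 = 14.4286
Stratum 2 (≥ 50 years): n₁ = 254, n₀ = 315, n = 569; a·n₀/n = 11·315/569 = 6.0896; c·n₁/n = 61·254/569 = 27.2302
RR_MH = (9.0876 + 6.0896) / (14.4286 + 27.2302) = 15.1772 / 41.6588 = 0.36432

0.36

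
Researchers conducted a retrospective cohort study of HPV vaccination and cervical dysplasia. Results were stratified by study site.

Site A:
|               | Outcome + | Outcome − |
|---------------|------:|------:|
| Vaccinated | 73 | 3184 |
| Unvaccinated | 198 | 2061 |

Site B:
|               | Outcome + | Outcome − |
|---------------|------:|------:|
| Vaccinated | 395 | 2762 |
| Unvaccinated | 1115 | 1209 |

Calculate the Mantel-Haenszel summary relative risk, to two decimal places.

0.26

RR_MH = Σ(aᵢ·n₀ᵢ/nᵢ) / Σ(cᵢ·n₁ᵢ/nᵢ), with n₁ᵢ = aᵢ+bᵢ (exposed), n₀ᵢ = cᵢ+dᵢ (unexposed), nᵢ = n₁ᵢ+n₀ᵢ.
Stratum 1 (Site A): n₁ = 3257, n₀ = 2259, n = 5516; a·n₀/n = 73·2259/5516 = 29.8961; c·n₁/n = 198·3257/5516 = 116.9119
Stratum 2 (Site B): n₁ = 3157, n₀ = 2324, n = 5481; a·n₀/n = 395·2324/5481 = 167.4840; c·n₁/n = 1115·3157/5481 = 642.2286
RR_MH = (29.8961 + 167.4840) / (116.9119 + 642.2286) = 197.3802 / 759.1405 = 0.26000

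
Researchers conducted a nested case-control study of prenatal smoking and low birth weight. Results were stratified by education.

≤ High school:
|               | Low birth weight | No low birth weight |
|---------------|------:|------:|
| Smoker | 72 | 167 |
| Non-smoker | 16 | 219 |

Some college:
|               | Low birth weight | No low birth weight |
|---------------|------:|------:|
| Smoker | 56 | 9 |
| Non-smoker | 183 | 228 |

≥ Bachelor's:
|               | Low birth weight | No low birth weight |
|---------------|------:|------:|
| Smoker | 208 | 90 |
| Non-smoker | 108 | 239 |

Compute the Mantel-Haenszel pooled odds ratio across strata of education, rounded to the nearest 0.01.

OR_MH = Σ(aᵢdᵢ/nᵢ) / Σ(bᵢcᵢ/nᵢ), where nᵢ is the stratum total.
Stratum 1 (≤ High school): n = 474; a·d/n = 72·219/474 = 33.2658; b·c/n = 167·16/474 = 5.6371
Stratum 2 (Some college): n = 476; a·d/n = 56·228/476 = 26.8235; b·c/n = 9·183/476 = 3.4601
Stratum 3 (≥ Bachelor's): n = 645; a·d/n = 208·239/645 = 77.0729; b·c/n = 90·108/645 = 15.0698
OR_MH = (33.2658 + 26.8235 + 77.0729) / (5.6371 + 3.4601 + 15.0698) = 137.1622 / 24.1670 = 5.67560

5.68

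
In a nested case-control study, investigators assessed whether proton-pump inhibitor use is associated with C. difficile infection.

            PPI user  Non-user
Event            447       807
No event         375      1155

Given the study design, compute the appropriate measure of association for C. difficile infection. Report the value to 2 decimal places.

Reading the table with exposure as columns: a = 447 (PPI user, case), b = 375 (PPI user, non-case), c = 807 (Non-user, case), d = 1155.
This is a nested case-control study: participants were sampled on outcome status, so risks in the source population cannot be estimated directly — relative risk is not valid here. The odds ratio is the appropriate measure.
OR = (a·d)/(b·c) = (447 × 1155) / (375 × 807) = 516285 / 302625 = 1.70602

1.71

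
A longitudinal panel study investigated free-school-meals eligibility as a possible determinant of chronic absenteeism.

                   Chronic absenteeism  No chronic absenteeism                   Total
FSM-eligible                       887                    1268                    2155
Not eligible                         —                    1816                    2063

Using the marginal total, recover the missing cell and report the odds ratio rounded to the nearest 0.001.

5.143

The missing cell is in the unexposed row: 2063 − 1816 = 247.
So a = 887, b = 1268, c = 247, d = 1816.
OR = (a·d)/(b·c) = (887 × 1816) / (1268 × 247) = 1610792 / 313196 = 5.14308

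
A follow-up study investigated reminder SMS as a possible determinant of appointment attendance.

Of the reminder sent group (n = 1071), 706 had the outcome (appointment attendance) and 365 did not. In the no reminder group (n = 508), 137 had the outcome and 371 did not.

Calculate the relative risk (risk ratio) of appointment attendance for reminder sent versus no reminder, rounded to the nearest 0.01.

From the description: a = 706, b = 365, c = 137, d = 371.
Risk in exposed = 706/1071 = 0.65920; risk in unexposed = 137/508 = 0.26969.
RR = 0.65920 / 0.26969 = 2.44432
The risk among the exposed is 2.44 times that among the unexposed.

2.44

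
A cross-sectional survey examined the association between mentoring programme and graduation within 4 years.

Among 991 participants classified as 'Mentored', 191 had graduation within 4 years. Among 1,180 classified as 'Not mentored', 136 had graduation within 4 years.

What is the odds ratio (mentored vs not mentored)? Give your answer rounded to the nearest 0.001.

From the description: a = 191, b = 800, c = 136, d = 1044.
OR = (a·d)/(b·c) = (191 × 1044) / (800 × 136) = 199404 / 108800 = 1.83276
The odds of graduation within 4 years are about 1.83 times as high in the mentored group.

1.833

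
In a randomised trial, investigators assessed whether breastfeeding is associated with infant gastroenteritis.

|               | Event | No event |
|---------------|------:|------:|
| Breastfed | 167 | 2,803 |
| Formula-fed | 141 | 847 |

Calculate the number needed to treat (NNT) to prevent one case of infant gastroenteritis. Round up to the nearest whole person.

Risk in treated group = 167/2970 = 0.05623; risk in control = 141/988 = 0.14271.
Absolute risk reduction = 0.14271 − 0.05623 = 0.08648
NNT = 1 / ARR = 1 / 0.08648 = 11.563 → round up → 12

12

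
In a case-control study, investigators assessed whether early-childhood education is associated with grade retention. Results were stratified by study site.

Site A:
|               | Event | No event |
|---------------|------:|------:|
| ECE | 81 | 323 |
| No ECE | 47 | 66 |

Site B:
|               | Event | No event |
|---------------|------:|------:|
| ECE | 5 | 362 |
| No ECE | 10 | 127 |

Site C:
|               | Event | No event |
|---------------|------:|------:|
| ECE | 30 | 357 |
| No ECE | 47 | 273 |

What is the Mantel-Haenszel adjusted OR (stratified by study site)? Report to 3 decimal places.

OR_MH = Σ(aᵢdᵢ/nᵢ) / Σ(bᵢcᵢ/nᵢ), where nᵢ is the stratum total.
Stratum 1 (Site A): n = 517; a·d/n = 81·66/517 = 10.3404; b·c/n = 323·47/517 = 29.3636
Stratum 2 (Site B): n = 504; a·d/n = 5·127/504 = 1.2599; b·c/n = 362·10/504 = 7.1825
Stratum 3 (Site C): n = 707; a·d/n = 30·273/707 = 11.5842; b·c/n = 357·47/707 = 23.7327
OR_MH = (10.3404 + 1.2599 + 11.5842) / (29.3636 + 7.1825 + 23.7327) = 23.1845 / 60.2788 = 0.38462

0.385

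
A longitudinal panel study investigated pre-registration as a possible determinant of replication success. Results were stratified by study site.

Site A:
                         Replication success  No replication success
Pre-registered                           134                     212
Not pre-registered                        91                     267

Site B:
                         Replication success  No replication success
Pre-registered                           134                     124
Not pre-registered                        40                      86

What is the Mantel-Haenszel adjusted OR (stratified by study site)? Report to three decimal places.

2.005

OR_MH = Σ(aᵢdᵢ/nᵢ) / Σ(bᵢcᵢ/nᵢ), where nᵢ is the stratum total.
Stratum 1 (Site A): n = 704; a·d/n = 134·267/704 = 50.8210; b·c/n = 212·91/704 = 27.4034
Stratum 2 (Site B): n = 384; a·d/n = 134·86/384 = 30.0104; b·c/n = 124·40/384 = 12.9167
OR_MH = (50.8210 + 30.0104) / (27.4034 + 12.9167) = 80.8314 / 40.3201 = 2.00474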